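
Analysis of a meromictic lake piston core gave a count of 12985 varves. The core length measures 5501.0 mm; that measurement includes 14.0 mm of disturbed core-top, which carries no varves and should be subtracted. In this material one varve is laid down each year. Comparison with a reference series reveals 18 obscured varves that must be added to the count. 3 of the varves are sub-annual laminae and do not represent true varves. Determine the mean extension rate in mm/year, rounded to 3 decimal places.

True varve count = 12985 − 3 + 18 = 13000.
Net length = 5501.0 − 14.0 = 5487.0 mm.
Extension rate ≈ 5487.0 / 13000 = 0.422 mm/year.

0.422 mm/year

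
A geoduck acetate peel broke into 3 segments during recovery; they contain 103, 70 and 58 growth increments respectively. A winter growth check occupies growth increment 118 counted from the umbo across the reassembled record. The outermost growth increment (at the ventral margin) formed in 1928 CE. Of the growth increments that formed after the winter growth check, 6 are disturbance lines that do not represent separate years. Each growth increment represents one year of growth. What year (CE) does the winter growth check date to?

Total growth increments = 103 + 70 + 58 = 231.
231 − 118 = 113 growth increments lie beyond the winter growth check toward the ventral margin.
Removing the 6 false growth increments leaves 113 − 6 = 107 true growth increments beyond the winter growth check.
Counting back 107 years from 1928 CE places the winter growth check in 1928 − 107 = 1821 CE.

1821 CE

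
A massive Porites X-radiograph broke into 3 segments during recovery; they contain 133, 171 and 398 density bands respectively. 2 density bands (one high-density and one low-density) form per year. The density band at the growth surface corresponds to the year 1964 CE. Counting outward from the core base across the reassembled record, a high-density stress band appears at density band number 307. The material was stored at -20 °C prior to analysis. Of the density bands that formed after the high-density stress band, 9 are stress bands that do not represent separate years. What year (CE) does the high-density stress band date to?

Total density bands = 133 + 171 + 398 = 702.
Between density band 307 and the growth surface there are 702 − 307 = 395 density bands.
Excluding 9 false density bands: 395 − 9 = 386.
Dividing by 2 density bands per year: 386 / 2 = 193 years.
1964 − 193 = 1771 CE.

1771 CE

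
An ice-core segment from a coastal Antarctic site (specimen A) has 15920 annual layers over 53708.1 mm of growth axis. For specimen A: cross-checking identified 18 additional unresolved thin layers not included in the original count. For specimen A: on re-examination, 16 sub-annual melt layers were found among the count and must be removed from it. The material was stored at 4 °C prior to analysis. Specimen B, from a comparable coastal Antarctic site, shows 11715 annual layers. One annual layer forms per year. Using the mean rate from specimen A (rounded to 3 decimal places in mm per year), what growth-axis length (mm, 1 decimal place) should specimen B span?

39514.7 mm

Specimen A: adjusted count: 15920 − 16 + 18 = 15922 annual layers.
A: 53708.1 mm over 15922 years gives 53708.1 / 15922 ≈ 3.373 mm/year.
B's length ≈ 3.373 × 11715 = 39514.7 mm.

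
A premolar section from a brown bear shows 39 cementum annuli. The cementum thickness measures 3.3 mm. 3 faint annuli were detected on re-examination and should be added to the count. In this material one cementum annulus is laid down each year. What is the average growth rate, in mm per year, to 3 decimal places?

After corrections the count is 39 + 3 = 42 cementum annuli.
3.3 mm over 42 years gives 3.3 / 42 ≈ 0.079 mm per year.

0.079 mm per year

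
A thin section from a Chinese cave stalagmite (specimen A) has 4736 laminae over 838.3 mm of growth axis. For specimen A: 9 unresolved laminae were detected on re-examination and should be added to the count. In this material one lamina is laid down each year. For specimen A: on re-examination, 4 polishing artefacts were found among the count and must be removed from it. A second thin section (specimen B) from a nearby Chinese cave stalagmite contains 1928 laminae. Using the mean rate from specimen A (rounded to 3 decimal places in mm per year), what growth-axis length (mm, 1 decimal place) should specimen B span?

341.3 mm

Specimen A: true lamina count = 4736 − 4 + 9 = 4741.
A: Extension rate ≈ 838.3 / 4741 = 0.177 mm per year.
B's length ≈ 0.177 × 1928 = 341.3 mm.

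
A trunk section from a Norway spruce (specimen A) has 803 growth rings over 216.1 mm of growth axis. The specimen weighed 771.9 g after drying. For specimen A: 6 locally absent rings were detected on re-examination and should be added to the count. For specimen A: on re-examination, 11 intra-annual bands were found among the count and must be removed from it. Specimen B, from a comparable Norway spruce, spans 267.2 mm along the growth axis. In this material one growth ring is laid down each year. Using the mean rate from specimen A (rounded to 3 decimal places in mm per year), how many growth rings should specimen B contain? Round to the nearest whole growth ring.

Specimen A: after corrections the count is 803 − 11 + 6 = 798 growth rings.
A: 216.1 mm over 798 years gives 216.1 / 798 ≈ 0.271 mm/year.
Specimen B: 267.2 mm / 0.271 mm per year = 985.98 years ≈ 986 growth rings.

986 growth rings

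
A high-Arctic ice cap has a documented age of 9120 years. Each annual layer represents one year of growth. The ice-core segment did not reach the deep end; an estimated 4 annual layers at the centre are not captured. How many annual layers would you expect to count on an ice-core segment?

One annual layer per year gives 9120 annual layers over 9120 years.
9120 − 4 missed = 9116 annual layers expected in the prepared section.

9116 annual layers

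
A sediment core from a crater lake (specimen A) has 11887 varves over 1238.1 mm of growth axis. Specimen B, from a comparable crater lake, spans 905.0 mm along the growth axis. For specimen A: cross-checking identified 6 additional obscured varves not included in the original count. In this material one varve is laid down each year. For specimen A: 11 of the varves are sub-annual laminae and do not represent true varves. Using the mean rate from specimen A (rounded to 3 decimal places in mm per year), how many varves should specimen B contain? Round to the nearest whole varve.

8702 varves

Specimen A: correcting the raw count gives 11887 − 11 + 6 = 11882 true varves.
A: Mean rate = 1238.1 mm / 11882 years ≈ 0.104 mm/year.
Specimen B: 905.0 mm / 0.104 mm per year = 8701.92 years ≈ 8702 varves.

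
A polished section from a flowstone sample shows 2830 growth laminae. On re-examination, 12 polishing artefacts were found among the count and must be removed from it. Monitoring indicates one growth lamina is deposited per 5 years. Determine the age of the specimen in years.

Adjusted count: 2830 − 12 = 2818 growth laminae.
Multiplying by 5 years per growth lamina: 2818 × 5 = 14090 years.

14090 years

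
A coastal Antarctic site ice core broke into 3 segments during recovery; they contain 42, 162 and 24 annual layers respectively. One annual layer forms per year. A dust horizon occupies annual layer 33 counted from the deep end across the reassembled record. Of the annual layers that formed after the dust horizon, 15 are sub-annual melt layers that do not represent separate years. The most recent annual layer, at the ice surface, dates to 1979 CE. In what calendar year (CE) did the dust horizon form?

1799 CE

Total annual layers = 42 + 162 + 24 = 228.
The dust horizon sits at annual layer 33 from the deep end, so 228 − 33 = 195 annual layers formed after it.
Excluding 15 false annual layers: 195 − 15 = 180.
Counting back 180 years from 1979 CE places the dust horizon in 1979 − 180 = 1799 CE.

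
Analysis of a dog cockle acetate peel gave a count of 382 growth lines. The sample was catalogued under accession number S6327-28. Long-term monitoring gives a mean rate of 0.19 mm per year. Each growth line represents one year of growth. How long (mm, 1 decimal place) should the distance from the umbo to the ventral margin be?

72.6 mm

382 years of growth are recorded.
Length ≈ 0.19 × 382 = 72.6 mm.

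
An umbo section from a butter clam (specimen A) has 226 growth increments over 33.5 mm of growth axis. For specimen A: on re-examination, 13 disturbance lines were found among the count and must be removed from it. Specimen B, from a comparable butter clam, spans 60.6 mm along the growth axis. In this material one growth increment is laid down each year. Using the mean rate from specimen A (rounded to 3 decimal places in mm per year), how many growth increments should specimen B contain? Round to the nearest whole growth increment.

386 growth increments

Specimen A: correcting the raw count gives 226 − 13 = 213 true growth increments.
A: 33.5 mm over 213 years gives 33.5 / 213 ≈ 0.157 mm/yr.
Specimen B: 60.6 mm / 0.157 mm per year = 385.99 years ≈ 386 growth increments.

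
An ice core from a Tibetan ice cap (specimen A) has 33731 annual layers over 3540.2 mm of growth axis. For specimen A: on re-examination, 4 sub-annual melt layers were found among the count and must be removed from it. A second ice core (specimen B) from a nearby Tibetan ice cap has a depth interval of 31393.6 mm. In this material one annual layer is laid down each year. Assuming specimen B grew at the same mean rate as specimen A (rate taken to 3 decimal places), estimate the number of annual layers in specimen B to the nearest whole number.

Specimen A: adjusted count: 33731 − 4 = 33727 annual layers.
A: Extension rate ≈ 3540.2 / 33727 = 0.105 mm/yr.
For B, 31393.6 / 0.105 = 298986.67 years ≈ 298987 annual layers.

298987 annual layers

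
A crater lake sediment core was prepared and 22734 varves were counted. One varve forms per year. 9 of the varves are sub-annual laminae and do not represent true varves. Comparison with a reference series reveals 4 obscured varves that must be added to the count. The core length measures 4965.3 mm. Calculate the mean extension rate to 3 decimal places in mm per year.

True varve count = 22734 − 9 + 4 = 22729.
4965.3 mm over 22729 years gives 4965.3 / 22729 ≈ 0.218 mm per year.

0.218 mm per year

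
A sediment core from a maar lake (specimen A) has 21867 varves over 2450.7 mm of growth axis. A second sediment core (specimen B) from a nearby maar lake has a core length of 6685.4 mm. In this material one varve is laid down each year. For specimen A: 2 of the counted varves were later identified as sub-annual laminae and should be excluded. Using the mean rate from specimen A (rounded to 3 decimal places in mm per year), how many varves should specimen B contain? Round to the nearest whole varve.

Specimen A: adjusted count: 21867 − 2 = 21865 varves.
A: 2450.7 mm over 21865 years gives 2450.7 / 21865 ≈ 0.112 mm per year.
For B, 6685.4 / 0.112 = 59691.07 years ≈ 59691 varves.

59691 varves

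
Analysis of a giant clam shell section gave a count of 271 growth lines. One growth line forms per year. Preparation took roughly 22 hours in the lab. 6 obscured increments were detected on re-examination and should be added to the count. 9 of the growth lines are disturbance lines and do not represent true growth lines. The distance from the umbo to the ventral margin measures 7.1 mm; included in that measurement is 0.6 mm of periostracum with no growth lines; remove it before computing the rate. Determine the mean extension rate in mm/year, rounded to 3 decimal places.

0.024 mm/year

True growth line count = 271 − 9 + 6 = 268.
Removing the 0.6 mm offcut leaves 7.1 − 0.6 = 6.5 mm.
Mean rate = 6.5 mm / 268 years ≈ 0.024 mm/year.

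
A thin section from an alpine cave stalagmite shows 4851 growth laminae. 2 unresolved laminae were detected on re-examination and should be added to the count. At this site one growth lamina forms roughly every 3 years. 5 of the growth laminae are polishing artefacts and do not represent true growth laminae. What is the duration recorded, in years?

14544 yr

Adjusted count: 4851 − 5 + 2 = 4848 growth laminae.
At 3 years per growth lamina, 4848 × 3 = 14544 years.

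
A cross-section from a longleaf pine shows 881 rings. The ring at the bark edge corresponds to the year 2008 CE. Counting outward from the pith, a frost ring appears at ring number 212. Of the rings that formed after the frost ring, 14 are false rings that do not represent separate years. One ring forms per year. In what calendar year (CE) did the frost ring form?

Between ring 212 and the bark edge there are 881 − 212 = 669 rings.
Removing the 14 false rings leaves 669 − 14 = 655 true rings beyond the frost ring.
Counting back 655 years from 2008 CE places the frost ring in 2008 − 655 = 1353 CE.

1353 CE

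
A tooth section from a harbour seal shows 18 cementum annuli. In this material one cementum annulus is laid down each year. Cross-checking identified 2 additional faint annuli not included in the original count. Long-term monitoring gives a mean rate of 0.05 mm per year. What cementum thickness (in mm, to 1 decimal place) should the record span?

Adjusted count: 18 + 2 = 20 cementum annuli.
Predicted length = 0.05 mm/year × 20 years = 1.0 mm.

1.0 mm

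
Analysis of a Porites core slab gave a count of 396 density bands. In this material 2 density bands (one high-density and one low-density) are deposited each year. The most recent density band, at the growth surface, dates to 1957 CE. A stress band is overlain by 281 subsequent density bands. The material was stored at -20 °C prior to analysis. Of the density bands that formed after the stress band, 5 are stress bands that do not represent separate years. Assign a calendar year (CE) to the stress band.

281 density bands post-date the stress band.
281 − 5 false = 276 true density bands after the stress band.
276 density bands at 2 per year is 276 / 2 = 138 years.
Counting back 138 years from 1957 CE places the stress band in 1957 − 138 = 1819 CE.

1819 CE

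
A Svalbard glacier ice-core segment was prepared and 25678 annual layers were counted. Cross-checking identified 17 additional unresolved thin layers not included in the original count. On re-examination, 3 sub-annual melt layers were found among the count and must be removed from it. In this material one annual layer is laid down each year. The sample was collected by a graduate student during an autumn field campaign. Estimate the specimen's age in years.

Correcting the raw count gives 25678 − 3 + 17 = 25692 true annual layers.
With a one-to-one annual layer periodicity this is 25692 years.

25692 years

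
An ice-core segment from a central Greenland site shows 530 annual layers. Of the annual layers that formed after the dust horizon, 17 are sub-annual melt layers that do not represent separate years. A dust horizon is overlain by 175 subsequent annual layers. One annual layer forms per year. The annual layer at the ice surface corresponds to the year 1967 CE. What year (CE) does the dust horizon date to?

175 annual layers post-date the dust horizon.
175 − 17 false = 158 true annual layers after the dust horizon.
1967 − 158 = 1809 CE.

1809 CE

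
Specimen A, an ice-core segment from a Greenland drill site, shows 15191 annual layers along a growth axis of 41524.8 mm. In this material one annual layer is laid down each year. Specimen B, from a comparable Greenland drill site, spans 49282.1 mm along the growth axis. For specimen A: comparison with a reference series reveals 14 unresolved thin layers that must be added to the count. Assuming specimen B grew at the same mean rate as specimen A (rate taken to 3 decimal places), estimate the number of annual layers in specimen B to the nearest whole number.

Specimen A: true annual layer count = 15191 + 14 = 15205.
A: 41524.8 mm over 15205 years gives 41524.8 / 15205 ≈ 2.731 mm/year.
Specimen B: 49282.1 mm / 2.731 mm per year = 18045.44 years ≈ 18045 annual layers.

18045 annual layers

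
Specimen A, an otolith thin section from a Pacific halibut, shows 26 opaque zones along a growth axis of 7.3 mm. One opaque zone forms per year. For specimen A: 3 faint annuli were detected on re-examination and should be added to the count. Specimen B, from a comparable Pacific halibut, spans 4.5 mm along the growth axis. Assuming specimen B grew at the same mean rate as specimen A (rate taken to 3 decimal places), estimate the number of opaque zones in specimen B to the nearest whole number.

Specimen A: adjusted count: 26 + 3 = 29 opaque zones.
A: Extension rate ≈ 7.3 / 29 = 0.252 mm/yr.
B spans 4.5 / 0.252 = 17.86 years ≈ 18 opaque zones.

18 opaque zones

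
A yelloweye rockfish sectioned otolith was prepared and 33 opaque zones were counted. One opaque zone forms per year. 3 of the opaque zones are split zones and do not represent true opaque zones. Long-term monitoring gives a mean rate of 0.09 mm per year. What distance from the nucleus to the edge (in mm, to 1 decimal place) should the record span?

2.7 mm

True opaque zone count = 33 − 3 = 30.
Length ≈ 0.09 × 30 = 2.7 mm.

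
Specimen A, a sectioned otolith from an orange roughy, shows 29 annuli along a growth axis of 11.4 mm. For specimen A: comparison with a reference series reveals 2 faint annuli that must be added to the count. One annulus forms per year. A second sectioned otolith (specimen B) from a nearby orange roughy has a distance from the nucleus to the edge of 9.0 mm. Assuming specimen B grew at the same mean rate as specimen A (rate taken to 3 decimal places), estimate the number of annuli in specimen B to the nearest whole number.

24 annuli

Specimen A: after corrections the count is 29 + 2 = 31 annuli.
A: Mean rate = 11.4 mm / 31 years ≈ 0.368 mm per year.
B spans 9.0 / 0.368 = 24.46 years ≈ 24 annuli.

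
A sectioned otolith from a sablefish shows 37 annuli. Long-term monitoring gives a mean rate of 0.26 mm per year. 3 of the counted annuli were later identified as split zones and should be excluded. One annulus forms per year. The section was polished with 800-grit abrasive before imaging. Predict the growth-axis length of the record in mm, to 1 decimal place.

8.8 mm

Adjusted count: 37 − 3 = 34 annuli.
34 years at 0.26 mm/year gives 0.26 × 34 = 8.8 mm.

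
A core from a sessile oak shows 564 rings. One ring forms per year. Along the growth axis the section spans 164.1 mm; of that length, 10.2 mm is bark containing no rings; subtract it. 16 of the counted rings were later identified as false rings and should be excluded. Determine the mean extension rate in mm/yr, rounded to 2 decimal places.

After corrections the count is 564 − 16 = 548 rings.
The growth record spans 164.1 − 10.2 = 153.9 mm.
Mean rate = 153.9 mm / 548 years ≈ 0.28 mm/yr.

0.28 mm/yr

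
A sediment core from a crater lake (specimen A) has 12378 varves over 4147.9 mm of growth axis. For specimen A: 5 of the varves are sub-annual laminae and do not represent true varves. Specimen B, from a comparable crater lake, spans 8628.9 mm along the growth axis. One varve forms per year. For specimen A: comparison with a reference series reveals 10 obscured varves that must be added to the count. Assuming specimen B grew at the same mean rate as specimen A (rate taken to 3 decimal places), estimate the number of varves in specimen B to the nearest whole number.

25758 varves

Specimen A: adjusted count: 12378 − 5 + 10 = 12383 varves.
A: Mean rate = 4147.9 mm / 12383 years ≈ 0.335 mm/year.
For B, 8628.9 / 0.335 = 25757.91 years ≈ 25758 varves.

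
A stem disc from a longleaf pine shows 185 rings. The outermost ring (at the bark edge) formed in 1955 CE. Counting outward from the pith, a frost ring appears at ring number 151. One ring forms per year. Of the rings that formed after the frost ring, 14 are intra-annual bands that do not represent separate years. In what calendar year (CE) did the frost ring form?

185 − 151 = 34 rings lie beyond the frost ring toward the bark edge.
34 − 14 false = 20 true rings after the frost ring.
1955 − 20 = 1935 CE.

1935 CE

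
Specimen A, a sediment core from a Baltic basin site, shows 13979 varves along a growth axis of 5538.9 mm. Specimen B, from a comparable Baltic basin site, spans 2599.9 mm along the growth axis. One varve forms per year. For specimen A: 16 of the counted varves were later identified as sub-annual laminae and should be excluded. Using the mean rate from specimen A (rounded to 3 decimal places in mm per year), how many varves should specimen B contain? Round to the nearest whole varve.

6549 varves

Specimen A: after corrections the count is 13979 − 16 = 13963 varves.
A: 5538.9 mm over 13963 years gives 5538.9 / 13963 ≈ 0.397 mm/year.
For B, 2599.9 / 0.397 = 6548.87 years ≈ 6549 varves.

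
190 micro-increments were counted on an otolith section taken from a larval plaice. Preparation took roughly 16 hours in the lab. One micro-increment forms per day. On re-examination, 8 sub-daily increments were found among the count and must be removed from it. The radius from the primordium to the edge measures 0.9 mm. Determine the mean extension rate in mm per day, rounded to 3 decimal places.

After corrections the count is 190 − 8 = 182 micro-increments.
Extension rate ≈ 0.9 / 182 = 0.005 mm per day.

0.005 mm per day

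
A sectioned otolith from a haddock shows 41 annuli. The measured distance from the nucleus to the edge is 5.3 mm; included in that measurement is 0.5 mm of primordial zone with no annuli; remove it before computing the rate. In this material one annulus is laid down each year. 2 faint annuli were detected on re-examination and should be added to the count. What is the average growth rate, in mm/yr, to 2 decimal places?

0.11 mm/yr

Adjusted count: 41 + 2 = 43 annuli.
Removing the 0.5 mm offcut leaves 5.3 − 0.5 = 4.8 mm.
Mean rate = 4.8 mm / 43 years ≈ 0.11 mm/yr.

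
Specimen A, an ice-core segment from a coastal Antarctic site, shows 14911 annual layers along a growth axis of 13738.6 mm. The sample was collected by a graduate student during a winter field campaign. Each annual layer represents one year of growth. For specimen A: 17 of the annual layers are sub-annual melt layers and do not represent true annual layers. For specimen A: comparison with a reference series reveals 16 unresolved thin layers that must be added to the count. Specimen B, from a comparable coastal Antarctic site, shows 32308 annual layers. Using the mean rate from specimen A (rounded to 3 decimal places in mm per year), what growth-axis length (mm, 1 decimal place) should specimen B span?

29755.7 mm

Specimen A: adjusted count: 14911 − 17 + 16 = 14910 annual layers.
A: 13738.6 mm over 14910 years gives 13738.6 / 14910 ≈ 0.921 mm/year.
Length of B = 0.921 × 32308 = 29755.7 mm.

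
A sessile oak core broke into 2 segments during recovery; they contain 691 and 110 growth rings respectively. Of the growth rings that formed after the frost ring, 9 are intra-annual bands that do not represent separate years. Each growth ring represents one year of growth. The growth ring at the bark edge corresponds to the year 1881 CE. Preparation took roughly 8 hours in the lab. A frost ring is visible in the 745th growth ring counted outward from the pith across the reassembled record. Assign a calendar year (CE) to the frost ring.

1834 CE

Total growth rings = 691 + 110 = 801.
Between growth ring 745 and the bark edge there are 801 − 745 = 56 growth rings.
Removing the 9 false growth rings leaves 56 − 9 = 47 true growth rings beyond the frost ring.
The growth ring at the bark edge is 1881 CE, so the frost ring dates to 1881 − 47 = 1834 CE.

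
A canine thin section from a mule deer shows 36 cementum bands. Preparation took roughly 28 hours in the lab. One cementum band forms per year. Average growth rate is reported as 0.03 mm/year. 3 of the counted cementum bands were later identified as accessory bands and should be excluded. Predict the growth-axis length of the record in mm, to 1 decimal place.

True cementum band count = 36 − 3 = 33.
Length ≈ 0.03 × 33 = 1.0 mm.

1.0 mm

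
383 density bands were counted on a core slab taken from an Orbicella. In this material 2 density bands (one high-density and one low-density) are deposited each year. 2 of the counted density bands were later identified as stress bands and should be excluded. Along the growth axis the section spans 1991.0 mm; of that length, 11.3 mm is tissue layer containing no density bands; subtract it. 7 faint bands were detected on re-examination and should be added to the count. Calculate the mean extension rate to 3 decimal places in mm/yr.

After corrections the count is 383 − 2 + 7 = 388 density bands.
Dividing by 2 density bands per year: 388 / 2 = 194 years.
The growth record spans 1991.0 − 11.3 = 1979.7 mm.
Mean rate = 1979.7 mm / 194 years ≈ 10.205 mm/yr.

10.205 mm/yr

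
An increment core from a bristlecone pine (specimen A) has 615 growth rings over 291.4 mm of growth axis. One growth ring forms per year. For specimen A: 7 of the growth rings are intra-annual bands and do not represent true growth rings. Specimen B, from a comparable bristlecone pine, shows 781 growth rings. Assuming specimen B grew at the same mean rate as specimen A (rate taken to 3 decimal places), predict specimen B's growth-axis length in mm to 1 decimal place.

374.1 mm

Specimen A: adjusted count: 615 − 7 = 608 growth rings.
A: Extension rate ≈ 291.4 / 608 = 0.479 mm per year.
B's length ≈ 0.479 × 781 = 374.1 mm.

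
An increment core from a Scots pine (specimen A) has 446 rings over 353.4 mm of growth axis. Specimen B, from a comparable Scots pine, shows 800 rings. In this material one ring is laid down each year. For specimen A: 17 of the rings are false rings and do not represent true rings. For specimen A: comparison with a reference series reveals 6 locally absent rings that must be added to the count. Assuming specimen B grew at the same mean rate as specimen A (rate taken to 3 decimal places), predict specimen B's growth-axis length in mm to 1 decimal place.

649.6 mm

Specimen A: after corrections the count is 446 − 17 + 6 = 435 rings.
A: Extension rate ≈ 353.4 / 435 = 0.812 mm per year.
B's length ≈ 0.812 × 800 = 649.6 mm.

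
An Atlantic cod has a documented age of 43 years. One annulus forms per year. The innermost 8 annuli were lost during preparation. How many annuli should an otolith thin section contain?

35 annuli

At one annulus per year, 43 years correspond to 43 annuli.
Subtracting the 8 annuli not captured gives 43 − 8 = 35 annuli in the record.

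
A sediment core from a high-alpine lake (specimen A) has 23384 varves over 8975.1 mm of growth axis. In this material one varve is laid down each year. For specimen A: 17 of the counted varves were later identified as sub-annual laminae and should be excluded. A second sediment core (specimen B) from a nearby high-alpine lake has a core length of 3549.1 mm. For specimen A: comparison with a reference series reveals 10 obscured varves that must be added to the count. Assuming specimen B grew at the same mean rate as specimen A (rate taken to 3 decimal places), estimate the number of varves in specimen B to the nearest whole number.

Specimen A: after corrections the count is 23384 − 17 + 10 = 23377 varves.
A: 8975.1 mm over 23377 years gives 8975.1 / 23377 ≈ 0.384 mm/yr.
For B, 3549.1 / 0.384 = 9242.45 years ≈ 9242 varves.

9242 varves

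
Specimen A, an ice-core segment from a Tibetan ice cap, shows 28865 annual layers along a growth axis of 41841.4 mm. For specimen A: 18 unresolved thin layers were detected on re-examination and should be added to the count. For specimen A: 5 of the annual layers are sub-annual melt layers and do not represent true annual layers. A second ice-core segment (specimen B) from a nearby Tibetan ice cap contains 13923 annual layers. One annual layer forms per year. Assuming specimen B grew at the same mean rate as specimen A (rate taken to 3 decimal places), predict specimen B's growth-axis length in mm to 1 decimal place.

Specimen A: after corrections the count is 28865 − 5 + 18 = 28878 annual layers.
A: Extension rate ≈ 41841.4 / 28878 = 1.449 mm per year.
Length of B = 1.449 × 13923 = 20174.4 mm.

20174.4 mm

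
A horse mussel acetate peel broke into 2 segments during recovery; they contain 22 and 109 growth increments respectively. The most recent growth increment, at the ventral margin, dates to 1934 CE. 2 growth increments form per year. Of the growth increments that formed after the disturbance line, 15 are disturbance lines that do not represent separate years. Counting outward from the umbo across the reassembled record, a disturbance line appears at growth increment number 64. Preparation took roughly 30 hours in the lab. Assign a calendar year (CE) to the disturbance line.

Total growth increments = 22 + 109 = 131.
The disturbance line sits at growth increment 64 from the umbo, so 131 − 64 = 67 growth increments formed after it.
Excluding 15 false growth increments: 67 − 15 = 52.
Dividing by 2 growth increments per year: 52 / 2 = 26 years.
Counting back 26 years from 1934 CE places the disturbance line in 1934 − 26 = 1908 CE.

1908 CE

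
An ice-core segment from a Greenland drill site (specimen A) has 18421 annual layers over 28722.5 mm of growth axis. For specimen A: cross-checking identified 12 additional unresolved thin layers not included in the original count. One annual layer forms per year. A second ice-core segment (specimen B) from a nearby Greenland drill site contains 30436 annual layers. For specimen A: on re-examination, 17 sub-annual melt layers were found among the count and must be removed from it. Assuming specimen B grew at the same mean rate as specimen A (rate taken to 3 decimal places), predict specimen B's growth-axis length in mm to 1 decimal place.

47480.2 mm

Specimen A: after corrections the count is 18421 − 17 + 12 = 18416 annual layers.
A: Mean rate = 28722.5 mm / 18416 years ≈ 1.560 mm per year.
For B, 1.560 mm/year × 30436 years = 47480.2 mm.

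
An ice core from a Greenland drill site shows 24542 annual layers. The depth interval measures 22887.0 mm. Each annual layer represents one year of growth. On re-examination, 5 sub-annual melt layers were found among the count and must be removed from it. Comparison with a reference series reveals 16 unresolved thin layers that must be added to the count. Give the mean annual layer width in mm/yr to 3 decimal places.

0.932 mm/yr

True annual layer count = 24542 − 5 + 16 = 24553.
Extension rate ≈ 22887.0 / 24553 = 0.932 mm/yr.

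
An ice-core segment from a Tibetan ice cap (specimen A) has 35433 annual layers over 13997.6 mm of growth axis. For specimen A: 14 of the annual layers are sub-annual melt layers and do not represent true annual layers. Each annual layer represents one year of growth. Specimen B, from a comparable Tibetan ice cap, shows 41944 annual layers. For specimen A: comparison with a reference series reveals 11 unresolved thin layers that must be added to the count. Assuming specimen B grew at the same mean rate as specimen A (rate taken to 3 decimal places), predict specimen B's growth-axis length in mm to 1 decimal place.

Specimen A: adjusted count: 35433 − 14 + 11 = 35430 annual layers.
A: Extension rate ≈ 13997.6 / 35430 = 0.395 mm/yr.
B's length ≈ 0.395 × 41944 = 16567.9 mm.

16567.9 mm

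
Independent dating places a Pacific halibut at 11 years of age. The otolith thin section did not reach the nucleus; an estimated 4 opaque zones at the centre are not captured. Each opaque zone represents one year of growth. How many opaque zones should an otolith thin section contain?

One opaque zone per year gives 11 opaque zones over 11 years.
11 − 4 missed = 7 opaque zones expected in the prepared section.

7 opaque zones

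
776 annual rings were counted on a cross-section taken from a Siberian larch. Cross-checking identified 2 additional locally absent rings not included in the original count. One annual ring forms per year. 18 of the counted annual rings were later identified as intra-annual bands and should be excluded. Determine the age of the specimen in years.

760 years

After corrections the count is 776 − 18 + 2 = 760 annual rings.
With a one-to-one annual ring periodicity this is 760 years.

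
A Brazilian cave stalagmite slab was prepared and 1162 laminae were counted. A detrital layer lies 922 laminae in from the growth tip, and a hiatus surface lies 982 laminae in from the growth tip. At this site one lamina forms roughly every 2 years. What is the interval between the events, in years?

120 years

Separation: 982 − 922 = 60 laminae.
At 2 years per lamina, 60 × 2 = 120 years.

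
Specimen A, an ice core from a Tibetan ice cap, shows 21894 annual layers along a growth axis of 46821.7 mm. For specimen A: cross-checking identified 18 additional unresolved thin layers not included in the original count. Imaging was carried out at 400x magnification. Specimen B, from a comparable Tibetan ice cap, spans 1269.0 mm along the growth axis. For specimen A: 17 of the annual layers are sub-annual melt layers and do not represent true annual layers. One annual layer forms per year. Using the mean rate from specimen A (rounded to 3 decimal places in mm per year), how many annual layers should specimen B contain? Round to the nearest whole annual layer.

594 annual layers

Specimen A: true annual layer count = 21894 − 17 + 18 = 21895.
A: Extension rate ≈ 46821.7 / 21895 = 2.138 mm per year.
For B, 1269.0 / 2.138 = 593.55 years ≈ 594 annual layers.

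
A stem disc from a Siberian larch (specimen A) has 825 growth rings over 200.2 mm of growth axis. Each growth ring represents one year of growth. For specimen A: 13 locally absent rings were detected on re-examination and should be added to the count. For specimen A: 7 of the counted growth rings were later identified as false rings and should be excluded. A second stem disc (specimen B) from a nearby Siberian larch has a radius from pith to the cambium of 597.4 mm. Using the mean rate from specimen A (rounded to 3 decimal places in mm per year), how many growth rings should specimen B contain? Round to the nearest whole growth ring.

2479 growth rings

Specimen A: after corrections the count is 825 − 7 + 13 = 831 growth rings.
A: Mean rate = 200.2 mm / 831 years ≈ 0.241 mm per year.
For B, 597.4 / 0.241 = 2478.84 years ≈ 2479 growth rings.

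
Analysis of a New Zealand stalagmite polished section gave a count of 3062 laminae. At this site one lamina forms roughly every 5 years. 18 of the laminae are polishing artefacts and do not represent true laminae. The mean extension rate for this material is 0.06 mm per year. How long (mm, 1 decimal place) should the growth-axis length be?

913.2 mm

After corrections the count is 3062 − 18 = 3044 laminae.
3044 laminae at 5 years each span 3044 × 5 = 15220 years.
15220 years at 0.06 mm/year gives 0.06 × 15220 = 913.2 mm.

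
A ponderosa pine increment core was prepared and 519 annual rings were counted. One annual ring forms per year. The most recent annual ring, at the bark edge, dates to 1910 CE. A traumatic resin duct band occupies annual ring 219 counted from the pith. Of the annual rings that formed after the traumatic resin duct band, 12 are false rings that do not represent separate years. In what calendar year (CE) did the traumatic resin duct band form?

1622 CE

519 − 219 = 300 annual rings lie beyond the traumatic resin duct band toward the bark edge.
300 − 12 false = 288 true annual rings after the traumatic resin duct band.
1910 − 288 = 1622 CE.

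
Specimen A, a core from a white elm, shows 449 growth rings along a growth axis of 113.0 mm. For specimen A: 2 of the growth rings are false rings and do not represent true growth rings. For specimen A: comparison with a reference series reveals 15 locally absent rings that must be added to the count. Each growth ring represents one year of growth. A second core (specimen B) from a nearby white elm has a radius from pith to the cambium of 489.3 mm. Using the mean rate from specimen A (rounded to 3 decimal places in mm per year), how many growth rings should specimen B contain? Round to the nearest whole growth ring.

Specimen A: after corrections the count is 449 − 2 + 15 = 462 growth rings.
A: Mean rate = 113.0 mm / 462 years ≈ 0.245 mm per year.
Specimen B: 489.3 mm / 0.245 mm per year = 1997.14 years ≈ 1997 growth rings.

1997 growth rings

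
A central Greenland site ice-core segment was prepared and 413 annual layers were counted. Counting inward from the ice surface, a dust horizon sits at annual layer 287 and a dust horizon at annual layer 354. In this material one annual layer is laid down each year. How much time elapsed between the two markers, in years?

67 yr

The two markers are separated by 354 − 287 = 67 annual layers.
One annual layer per year makes the interval 67 years.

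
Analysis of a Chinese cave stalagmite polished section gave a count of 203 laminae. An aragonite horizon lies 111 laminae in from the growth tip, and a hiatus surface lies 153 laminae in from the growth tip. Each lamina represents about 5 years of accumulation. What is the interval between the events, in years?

153 − 111 = 42 laminae lie between the two events.
At 5 years per lamina, 42 × 5 = 210 years.

210 years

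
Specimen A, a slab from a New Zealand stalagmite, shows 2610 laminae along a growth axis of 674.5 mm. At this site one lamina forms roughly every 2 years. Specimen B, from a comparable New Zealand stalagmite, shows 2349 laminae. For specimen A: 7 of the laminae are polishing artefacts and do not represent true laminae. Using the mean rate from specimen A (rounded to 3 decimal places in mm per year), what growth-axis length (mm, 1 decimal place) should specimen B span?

610.7 mm

Specimen A: correcting the raw count gives 2610 − 7 = 2603 true laminae.
Specimen A: 2603 laminae at 2 years each span 2603 × 2 = 5206 years.
A: 674.5 mm over 5206 years gives 674.5 / 5206 ≈ 0.130 mm/year.
Specimen B: multiplying by 2 years per lamina: 2349 × 2 = 4698 years. B's length ≈ 0.130 × 4698 = 610.7 mm.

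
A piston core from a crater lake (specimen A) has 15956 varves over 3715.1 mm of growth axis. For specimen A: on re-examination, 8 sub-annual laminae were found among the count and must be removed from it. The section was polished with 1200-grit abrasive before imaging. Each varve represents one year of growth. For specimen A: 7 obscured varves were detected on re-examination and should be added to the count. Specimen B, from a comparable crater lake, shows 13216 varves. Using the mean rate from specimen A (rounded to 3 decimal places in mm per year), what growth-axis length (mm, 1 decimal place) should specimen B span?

Specimen A: after corrections the count is 15956 − 8 + 7 = 15955 varves.
A: Mean rate = 3715.1 mm / 15955 years ≈ 0.233 mm per year.
B's length ≈ 0.233 × 13216 = 3079.3 mm.

3079.3 mm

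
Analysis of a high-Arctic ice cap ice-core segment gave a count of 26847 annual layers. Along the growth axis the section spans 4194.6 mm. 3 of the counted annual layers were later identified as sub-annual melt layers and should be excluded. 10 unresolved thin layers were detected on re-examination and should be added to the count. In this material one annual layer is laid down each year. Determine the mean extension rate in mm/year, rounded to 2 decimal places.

Correcting the raw count gives 26847 − 3 + 10 = 26854 true annual layers.
Mean rate = 4194.6 mm / 26854 years ≈ 0.16 mm/year.

0.16 mm/year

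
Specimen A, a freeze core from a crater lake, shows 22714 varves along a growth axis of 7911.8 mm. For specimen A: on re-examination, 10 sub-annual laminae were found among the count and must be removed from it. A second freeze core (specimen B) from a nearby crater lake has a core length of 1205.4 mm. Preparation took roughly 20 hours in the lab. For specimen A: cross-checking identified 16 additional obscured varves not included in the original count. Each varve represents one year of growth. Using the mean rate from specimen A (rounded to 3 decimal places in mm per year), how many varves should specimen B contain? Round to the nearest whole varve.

Specimen A: adjusted count: 22714 − 10 + 16 = 22720 varves.
A: Mean rate = 7911.8 mm / 22720 years ≈ 0.348 mm/year.
Specimen B: 1205.4 mm / 0.348 mm per year = 3463.79 years ≈ 3464 varves.

3464 varves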